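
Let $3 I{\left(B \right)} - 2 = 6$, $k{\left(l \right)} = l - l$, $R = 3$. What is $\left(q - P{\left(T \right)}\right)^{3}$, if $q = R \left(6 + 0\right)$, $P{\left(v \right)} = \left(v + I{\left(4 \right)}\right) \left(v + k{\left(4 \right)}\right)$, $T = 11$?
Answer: $- \frac{62570773}{27} \approx -2.3174 \cdot 10^{6}$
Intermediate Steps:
$k{\left(l \right)} = 0$
$I{\left(B \right)} = \frac{8}{3}$ ($I{\left(B \right)} = \frac{2}{3} + \frac{1}{3} \cdot 6 = \frac{2}{3} + 2 = \frac{8}{3}$)
$P{\left(v \right)} = v \left(\frac{8}{3} + v\right)$ ($P{\left(v \right)} = \left(v + \frac{8}{3}\right) \left(v + 0\right) = \left(\frac{8}{3} + v\right) v = v \left(\frac{8}{3} + v\right)$)
$q = 18$ ($q = 3 \left(6 + 0\right) = 3 \cdot 6 = 18$)
$\left(q - P{\left(T \right)}\right)^{3} = \left(18 - \frac{1}{3} \cdot 11 \left(8 + 3 \cdot 11\right)\right)^{3} = \left(18 - \frac{1}{3} \cdot 11 \left(8 + 33\right)\right)^{3} = \left(18 - \frac{1}{3} \cdot 11 \cdot 41\right)^{3} = \left(18 - \frac{451}{3}\right)^{3} = \left(- \frac{397}{3}\right)^{3} = - \frac{62570773}{27}$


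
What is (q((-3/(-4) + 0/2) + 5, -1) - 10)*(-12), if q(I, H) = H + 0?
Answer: 132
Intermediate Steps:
q(I, H) = H
(q((-3/(-4) + 0/2) + 5, -1) - 10)*(-12) = (-1 - 10)*(-12) = -11*(-12) = 132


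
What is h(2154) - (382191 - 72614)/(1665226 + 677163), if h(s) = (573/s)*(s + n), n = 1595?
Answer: 1677066448665/1681835302 ≈ 997.16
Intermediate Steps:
h(s) = 573*(1595 + s)/s (h(s) = (573/s)*(s + 1595) = (573/s)*(1595 + s) = 573*(1595 + s)/s)
h(2154) - (382191 - 72614)/(1665226 + 677163) = (573 + 913935/2154) - (382191 - 72614)/(1665226 + 677163) = (573 + 913935*(1/2154)) - 309577/2342389 = (573 + 304645/718) - 309577/2342389 = 716059/718 - 1*309577/2342389 = 716059/718 - 309577/2342389 = 1677066448665/1681835302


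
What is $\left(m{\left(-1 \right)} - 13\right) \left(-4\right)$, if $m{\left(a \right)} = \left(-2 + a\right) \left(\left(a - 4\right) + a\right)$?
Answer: $-20$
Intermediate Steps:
$m{\left(a \right)} = \left(-4 + 2 a\right) \left(-2 + a\right)$ ($m{\left(a \right)} = \left(-2 + a\right) \left(\left(-4 + a\right) + a\right) = \left(-2 + a\right) \left(-4 + 2 a\right) = \left(-4 + 2 a\right) \left(-2 + a\right)$)
$\left(m{\left(-1 \right)} - 13\right) \left(-4\right) = \left(\left(8 - -8 + 2 \left(-1\right)^{2}\right) - 13\right) \left(-4\right) = \left(\left(8 + 8 + 2 \cdot 1\right) - 13\right) \left(-4\right) = \left(\left(8 + 8 + 2\right) - 13\right) \left(-4\right) = \left(18 - 13\right) \left(-4\right) = 5 \left(-4\right) = -20$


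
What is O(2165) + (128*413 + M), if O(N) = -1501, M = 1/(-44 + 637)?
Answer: 30458260/593 ≈ 51363.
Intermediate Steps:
M = 1/593 ≈ 0.0016863
O(2165) + (128*413 + M) = -1501 + (128*413 + 1/593) = -1501 + (52864 + 1/593) = -1501 + 31348353/593 = 30458260/593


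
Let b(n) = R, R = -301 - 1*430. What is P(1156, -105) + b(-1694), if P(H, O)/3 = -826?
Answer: -3209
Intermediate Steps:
P(H, O) = -2478 (P(H, O) = 3*(-826) = -2478)
R = -731 (R = -301 - 430 = -731)
b(n) = -731
P(1156, -105) + b(-1694) = -2478 - 731 = -3209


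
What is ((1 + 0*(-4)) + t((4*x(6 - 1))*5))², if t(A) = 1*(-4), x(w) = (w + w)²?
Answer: 9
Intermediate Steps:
x(w) = 4*w² (x(w) = (2*w)² = 4*w²)
t(A) = -4
((1 + 0*(-4)) + t((4*x(6 - 1))*5))² = ((1 + 0*(-4)) - 4)² = ((1 + 0) - 4)² = (1 - 4)² = (-3)² = 9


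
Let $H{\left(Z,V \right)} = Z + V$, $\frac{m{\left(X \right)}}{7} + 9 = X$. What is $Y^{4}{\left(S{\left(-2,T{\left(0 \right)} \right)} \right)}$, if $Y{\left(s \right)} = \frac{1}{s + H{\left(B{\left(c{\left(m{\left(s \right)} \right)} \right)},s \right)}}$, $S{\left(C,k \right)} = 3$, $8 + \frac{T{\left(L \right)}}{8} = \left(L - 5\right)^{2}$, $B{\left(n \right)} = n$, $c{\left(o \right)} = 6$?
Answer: $\frac{1}{20736} \approx 4.8225 \cdot 10^{-5}$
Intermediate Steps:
$m{\left(X \right)} = -63 + 7 X$
$T{\left(L \right)} = -64 + 8 \left(-5 + L\right)^{2}$ ($T{\left(L \right)} = -64 + 8 \left(L - 5\right)^{2} = -64 + 8 \left(-5 + L\right)^{2}$)
$H{\left(Z,V \right)} = V + Z$
$Y{\left(s \right)} = \frac{1}{6 + 2 s}$ ($Y{\left(s \right)} = \frac{1}{s + \left(s + 6\right)} = \frac{1}{s + \left(6 + s\right)} = \frac{1}{6 + 2 s}$)
$Y^{4}{\left(S{\left(-2,T{\left(0 \right)} \right)} \right)} = \left(\frac{1}{2 \left(3 + 3\right)}\right)^{4} = \left(\frac{1}{2 \cdot 6}\right)^{4} = \left(\frac{1}{2} \cdot \frac{1}{6}\right)^{4} = \left(\frac{1}{12}\right)^{4} = \frac{1}{20736}$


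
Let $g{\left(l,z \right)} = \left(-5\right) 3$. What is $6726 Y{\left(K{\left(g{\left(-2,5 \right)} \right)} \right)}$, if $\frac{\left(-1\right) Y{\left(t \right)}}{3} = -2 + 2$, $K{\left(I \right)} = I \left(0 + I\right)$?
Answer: $0$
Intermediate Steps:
$g{\left(l,z \right)} = -15$
$K{\left(I \right)} = I^{2}$ ($K{\left(I \right)} = I I = I^{2}$)
$Y{\left(t \right)} = 0$ ($Y{\left(t \right)} = - 3 \left(-2 + 2\right) = \left(-3\right) 0 = 0$)
$6726 Y{\left(K{\left(g{\left(-2,5 \right)} \right)} \right)} = 6726 \cdot 0 = 0$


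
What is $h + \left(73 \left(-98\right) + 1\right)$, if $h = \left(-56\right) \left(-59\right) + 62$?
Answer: $-3787$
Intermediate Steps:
$h = 3366$ ($h = 3304 + 62 = 3366$)
$h + \left(73 \left(-98\right) + 1\right) = 3366 + \left(73 \left(-98\right) + 1\right) = 3366 + \left(-7154 + 1\right) = 3366 - 7153 = -3787$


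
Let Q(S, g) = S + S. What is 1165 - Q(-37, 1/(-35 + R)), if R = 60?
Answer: 1239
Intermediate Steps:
Q(S, g) = 2*S
1165 - Q(-37, 1/(-35 + R)) = 1165 - 2*(-37) = 1165 - 1*(-74) = 1165 + 74 = 1239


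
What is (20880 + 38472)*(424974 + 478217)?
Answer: 53606192232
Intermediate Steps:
(20880 + 38472)*(424974 + 478217) = 59352*903191 = 53606192232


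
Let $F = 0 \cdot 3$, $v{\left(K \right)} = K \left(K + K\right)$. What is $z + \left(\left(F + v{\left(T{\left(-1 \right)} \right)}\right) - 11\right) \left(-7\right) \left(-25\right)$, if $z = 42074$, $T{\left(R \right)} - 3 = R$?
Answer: $41549$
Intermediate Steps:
$T{\left(R \right)} = 3 + R$
$v{\left(K \right)} = 2 K^{2}$ ($v{\left(K \right)} = K 2 K = 2 K^{2}$)
$F = 0$
$z + \left(\left(F + v{\left(T{\left(-1 \right)} \right)}\right) - 11\right) \left(-7\right) \left(-25\right) = 42074 + \left(\left(0 + 2 \left(3 - 1\right)^{2}\right) - 11\right) \left(-7\right) \left(-25\right) = 42074 + \left(\left(0 + 2 \cdot 2^{2}\right) - 11\right) \left(-7\right) \left(-25\right) = 42074 + \left(\left(0 + 2 \cdot 4\right) - 11\right) \left(-7\right) \left(-25\right) = 42074 + \left(\left(0 + 8\right) - 11\right) \left(-7\right) \left(-25\right) = 42074 + \left(8 - 11\right) \left(-7\right) \left(-25\right) = 42074 + \left(-3\right) \left(-7\right) \left(-25\right) = 42074 + 21 \left(-25\right) = 42074 - 525 = 41549$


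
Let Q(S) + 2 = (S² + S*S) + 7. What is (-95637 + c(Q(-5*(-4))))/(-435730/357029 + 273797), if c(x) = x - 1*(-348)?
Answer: -33733528036/97753033383 ≈ -0.34509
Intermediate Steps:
Q(S) = 5 + 2*S² (Q(S) = -2 + ((S² + S*S) + 7) = -2 + ((S² + S²) + 7) = -2 + (2*S² + 7) = -2 + (7 + 2*S²) = 5 + 2*S²)
c(x) = 348 + x (c(x) = x + 348 = 348 + x)
(-95637 + c(Q(-5*(-4))))/(-435730/357029 + 273797) = (-95637 + (348 + (5 + 2*(-5*(-4))²)))/(-435730/357029 + 273797) = (-95637 + (348 + (5 + 2*20²)))/(-435730*1/357029 + 273797) = (-95637 + (348 + (5 + 2*400)))/(-435730/357029 + 273797) = (-95637 + (348 + (5 + 800)))/(97753033383/357029) = (-95637 + (348 + 805))*(357029/97753033383) = (-95637 + 1153)*(357029/97753033383) = -94484*357029/97753033383 = -33733528036/97753033383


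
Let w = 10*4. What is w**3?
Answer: 64000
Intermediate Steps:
w = 40
w**3 = 40**3 = 64000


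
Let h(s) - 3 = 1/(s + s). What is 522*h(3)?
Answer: 1653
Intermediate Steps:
h(s) = 3 + 1/(2*s) (h(s) = 3 + 1/(s + s) = 3 + 1/(2*s))
522*h(3) = 522*(3 + (½)/3) = 522*(3 + (½)*(⅓)) = 522*(3 + ⅙) = 522*(19/6) = 1653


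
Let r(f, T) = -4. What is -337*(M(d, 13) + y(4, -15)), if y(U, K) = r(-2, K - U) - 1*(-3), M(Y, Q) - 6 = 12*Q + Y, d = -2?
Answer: -53583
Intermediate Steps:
M(Y, Q) = 6 + Y + 12*Q (M(Y, Q) = 6 + (12*Q + Y) = 6 + (Y + 12*Q) = 6 + Y + 12*Q)
y(U, K) = -1 (y(U, K) = -4 - 1*(-3) = -4 + 3 = -1)
-337*(M(d, 13) + y(4, -15)) = -337*((6 - 2 + 12*13) - 1) = -337*((6 - 2 + 156) - 1) = -337*(160 - 1) = -337*159 = -53583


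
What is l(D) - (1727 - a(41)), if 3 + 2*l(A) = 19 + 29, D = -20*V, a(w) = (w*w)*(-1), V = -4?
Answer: -6771/2 ≈ -3385.5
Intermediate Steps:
a(w) = -w² (a(w) = w²*(-1) = -w²)
D = 80 (D = -20*(-4) = 80)
l(A) = 45/2 (l(A) = -3/2 + (19 + 29)/2 = -3/2 + (½)*48 = -3/2 + 24 = 45/2)
l(D) - (1727 - a(41)) = 45/2 - (1727 - (-1)*41²) = 45/2 - (1727 - (-1)*1681) = 45/2 - (1727 - 1*(-1681)) = 45/2 - (1727 + 1681) = 45/2 - 1*3408 = 45/2 - 3408 = -6771/2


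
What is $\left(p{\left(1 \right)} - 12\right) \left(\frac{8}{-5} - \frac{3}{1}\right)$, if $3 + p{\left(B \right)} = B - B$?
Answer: $69$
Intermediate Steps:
$p{\left(B \right)} = -3$ ($p{\left(B \right)} = -3 + \left(B - B\right) = -3 + 0 = -3$)
$\left(p{\left(1 \right)} - 12\right) \left(\frac{8}{-5} - \frac{3}{1}\right) = \left(-3 - 12\right) \left(\frac{8}{-5} - \frac{3}{1}\right) = - 15 \left(8 \left(- \frac{1}{5}\right) - 3\right) = - 15 \left(- \frac{8}{5} - 3\right) = \left(-15\right) \left(- \frac{23}{5}\right) = 69$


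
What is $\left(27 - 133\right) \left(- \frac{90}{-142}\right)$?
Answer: $- \frac{4770}{71} \approx -67.183$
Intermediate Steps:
$\left(27 - 133\right) \left(- \frac{90}{-142}\right) = - 106 \left(\left(-90\right) \left(- \frac{1}{142}\right)\right) = \left(-106\right) \frac{45}{71} = - \frac{4770}{71}$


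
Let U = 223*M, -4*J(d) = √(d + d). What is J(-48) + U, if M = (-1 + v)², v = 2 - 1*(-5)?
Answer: 8028 - I*√6 ≈ 8028.0 - 2.4495*I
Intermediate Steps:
J(d) = -√2*√d/4 (J(d) = -√(d + d)/4 = -√2*√d/4)
v = 7 (v = 2 + 5 = 7)
M = 36 (M = (-1 + 7)² = 6² = 36)
U = 8028 (U = 223*36 = 8028)
J(-48) + U = -√2*√(-48)/4 + 8028 = -√2*4*I*√3/4 + 8028 = -I*√6 + 8028 = 8028 - I*√6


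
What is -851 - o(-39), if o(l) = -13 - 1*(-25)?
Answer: -863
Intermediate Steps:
o(l) = 12 (o(l) = -13 + 25 = 12)
-851 - o(-39) = -851 - 1*12 = -851 - 12 = -863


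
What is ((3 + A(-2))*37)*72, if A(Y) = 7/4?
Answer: 12654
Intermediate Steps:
A(Y) = 7/4 (A(Y) = 7*(1/4) = 7/4)
((3 + A(-2))*37)*72 = ((3 + 7/4)*37)*72 = ((19/4)*37)*72 = (703/4)*72 = 12654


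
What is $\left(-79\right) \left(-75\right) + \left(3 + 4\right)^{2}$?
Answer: $5974$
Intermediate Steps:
$\left(-79\right) \left(-75\right) + \left(3 + 4\right)^{2} = 5925 + 7^{2} = 5925 + 49 = 5974$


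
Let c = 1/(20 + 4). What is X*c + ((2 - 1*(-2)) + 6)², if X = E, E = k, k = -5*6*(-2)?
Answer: 205/2 ≈ 102.50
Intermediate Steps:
c = 1/24 ≈ 0.041667
k = 60 (k = -30*(-2) = 60)
E = 60
X = 60
X*c + ((2 - 1*(-2)) + 6)² = 60*(1/24) + ((2 - 1*(-2)) + 6)² = 5/2 + ((2 + 2) + 6)² = 5/2 + (4 + 6)² = 5/2 + 10² = 5/2 + 100 = 205/2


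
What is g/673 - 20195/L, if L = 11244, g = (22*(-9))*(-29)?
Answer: 50971813/7567212 ≈ 6.7359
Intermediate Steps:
g = 5742 (g = -198*(-29) = 5742)
g/673 - 20195/L = 5742/673 - 20195/11244 = 50971813/7567212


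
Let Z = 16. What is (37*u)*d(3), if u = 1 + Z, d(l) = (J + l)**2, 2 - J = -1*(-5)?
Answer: 0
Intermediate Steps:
J = -3 (J = 2 - (-1)*(-5) = 2 - 1*5 = 2 - 5 = -3)
d(l) = (-3 + l)**2
u = 17 (u = 1 + 16 = 17)
(37*u)*d(3) = (37*17)*(-3 + 3)**2 = 629*0**2 = 629*0 = 0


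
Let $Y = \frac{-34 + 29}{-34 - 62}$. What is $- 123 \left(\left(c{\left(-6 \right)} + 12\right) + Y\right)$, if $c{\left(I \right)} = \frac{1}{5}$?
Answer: $- \frac{241121}{160} \approx -1507.0$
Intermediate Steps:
$c{\left(I \right)} = \frac{1}{5}$
$Y = \frac{5}{96}$ ($Y = - \frac{5}{-96} = \left(-5\right) \left(- \frac{1}{96}\right) = \frac{5}{96} \approx 0.052083$)
$- 123 \left(\left(c{\left(-6 \right)} + 12\right) + Y\right) = - 123 \left(\left(\frac{1}{5} + 12\right) + \frac{5}{96}\right) = - 123 \left(\frac{61}{5} + \frac{5}{96}\right) = \left(-123\right) \frac{5881}{480} = - \frac{241121}{160}$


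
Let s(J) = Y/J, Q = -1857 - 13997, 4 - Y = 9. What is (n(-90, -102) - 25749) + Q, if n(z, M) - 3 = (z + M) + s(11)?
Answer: -459717/11 ≈ -41792.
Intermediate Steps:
Y = -5 (Y = 4 - 1*9 = 4 - 9 = -5)
Q = -15854
s(J) = -5/J
n(z, M) = 28/11 + M + z (n(z, M) = 3 + ((z + M) - 5/11) = 3 + ((M + z) - 5*1/11) = 3 + ((M + z) - 5/11) = 3 + (-5/11 + M + z) = 28/11 + M + z)
(n(-90, -102) - 25749) + Q = ((28/11 - 102 - 90) - 25749) - 15854 = (-2084/11 - 25749) - 15854 = -285323/11 - 15854 = -459717/11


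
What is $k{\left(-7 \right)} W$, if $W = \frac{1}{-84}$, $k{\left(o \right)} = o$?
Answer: $\frac{1}{12} \approx 0.083333$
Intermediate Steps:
$W = - \frac{1}{84} \approx -0.011905$
$k{\left(-7 \right)} W = \left(-7\right) \left(- \frac{1}{84}\right) = \frac{1}{12}$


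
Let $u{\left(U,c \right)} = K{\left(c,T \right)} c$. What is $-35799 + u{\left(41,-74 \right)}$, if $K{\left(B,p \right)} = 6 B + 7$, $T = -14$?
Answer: $-3461$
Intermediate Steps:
$K{\left(B,p \right)} = 7 + 6 B$
$u{\left(U,c \right)} = c \left(7 + 6 c\right)$ ($u{\left(U,c \right)} = \left(7 + 6 c\right) c = c \left(7 + 6 c\right)$)
$-35799 + u{\left(41,-74 \right)} = -35799 - 74 \left(7 + 6 \left(-74\right)\right) = -35799 - 74 \left(7 - 444\right) = -35799 - -32338 = -35799 + 32338 = -3461$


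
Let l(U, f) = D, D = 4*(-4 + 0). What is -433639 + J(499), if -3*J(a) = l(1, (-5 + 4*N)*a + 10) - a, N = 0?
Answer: -1300402/3 ≈ -4.3347e+5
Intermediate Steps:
D = -16 (D = 4*(-4) = -16)
l(U, f) = -16
J(a) = 16/3 + a/3 (J(a) = -(-16 - a)/3 = 16/3 + a/3)
-433639 + J(499) = -433639 + (16/3 + (1/3)*499) = -433639 + (16/3 + 499/3) = -433639 + 515/3 = -1300402/3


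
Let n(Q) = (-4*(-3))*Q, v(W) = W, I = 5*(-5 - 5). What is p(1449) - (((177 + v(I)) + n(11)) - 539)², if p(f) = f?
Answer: -76951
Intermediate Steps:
I = -50 (I = 5*(-10) = -50)
n(Q) = 12*Q
p(1449) - (((177 + v(I)) + n(11)) - 539)² = 1449 - (((177 - 50) + 12*11) - 539)² = 1449 - ((127 + 132) - 539)² = 1449 - (259 - 539)² = 1449 - 1*(-280)² = 1449 - 1*78400 = 1449 - 78400 = -76951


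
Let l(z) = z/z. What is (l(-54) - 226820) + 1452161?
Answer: 1225342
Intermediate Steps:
l(z) = 1
(l(-54) - 226820) + 1452161 = (1 - 226820) + 1452161 = -226819 + 1452161 = 1225342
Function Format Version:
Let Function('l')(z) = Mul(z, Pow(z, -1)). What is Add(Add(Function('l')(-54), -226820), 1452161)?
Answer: 1225342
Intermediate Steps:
Function('l')(z) = 1
Add(Add(Function('l')(-54), -226820), 1452161) = Add(Add(1, -226820), 1452161) = Add(-226819, 1452161) = 1225342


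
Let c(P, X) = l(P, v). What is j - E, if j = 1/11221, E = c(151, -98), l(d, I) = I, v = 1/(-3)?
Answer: 11224/33663 ≈ 0.33342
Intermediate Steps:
v = -⅓ ≈ -0.33333
c(P, X) = -⅓
E = -⅓ ≈ -0.33333
j = 1/11221 ≈ 8.9119e-5
j - E = 1/11221 - 1*(-⅓) = 1/11221 + ⅓ = 11224/33663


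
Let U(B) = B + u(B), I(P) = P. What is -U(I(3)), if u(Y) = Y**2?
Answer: -12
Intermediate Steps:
U(B) = B + B**2
-U(I(3)) = -3*(1 + 3) = -3*4 = -1*12 = -12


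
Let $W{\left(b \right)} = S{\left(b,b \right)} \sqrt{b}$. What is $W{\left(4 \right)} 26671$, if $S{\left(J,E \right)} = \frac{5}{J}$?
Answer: $\frac{133355}{2} \approx 66678.0$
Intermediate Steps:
$W{\left(b \right)} = \frac{5}{\sqrt{b}}$ ($W{\left(b \right)} = \frac{5}{b} \sqrt{b} = \frac{5}{\sqrt{b}}$)
$W{\left(4 \right)} 26671 = \frac{5}{2} \cdot 26671 = \frac{133355}{2}$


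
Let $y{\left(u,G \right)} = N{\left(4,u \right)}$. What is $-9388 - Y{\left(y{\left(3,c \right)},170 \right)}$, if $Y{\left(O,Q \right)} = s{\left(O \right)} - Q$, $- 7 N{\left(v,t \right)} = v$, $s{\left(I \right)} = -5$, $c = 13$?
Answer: $-9213$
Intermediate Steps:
$N{\left(v,t \right)} = - \frac{v}{7}$
$y{\left(u,G \right)} = - \frac{4}{7}$ ($y{\left(u,G \right)} = \left(- \frac{1}{7}\right) 4 = - \frac{4}{7}$)
$Y{\left(O,Q \right)} = -5 - Q$
$-9388 - Y{\left(y{\left(3,c \right)},170 \right)} = -9388 - \left(-5 - 170\right) = -9388 - -175 = -9388 + 175 = -9213$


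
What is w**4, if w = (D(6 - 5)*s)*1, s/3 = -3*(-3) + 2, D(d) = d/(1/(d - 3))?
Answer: 18974736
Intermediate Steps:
D(d) = d*(-3 + d) (D(d) = d/(1/(-3 + d)) = d*(-3 + d))
s = 33 (s = 3*(-3*(-3) + 2) = 3*(9 + 2) = 3*11 = 33)
w = -66 (w = (((6 - 5)*(-3 + (6 - 5)))*33)*1 = ((1*(-3 + 1))*33)*1 = ((1*(-2))*33)*1 = -2*33*1 = -66*1 = -66)
w**4 = (-66)**4 = 18974736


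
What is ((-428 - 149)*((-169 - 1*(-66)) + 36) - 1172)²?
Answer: 1405275169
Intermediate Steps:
((-428 - 149)*((-169 - 1*(-66)) + 36) - 1172)² = (-577*((-169 + 66) + 36) - 1172)² = (-577*(-103 + 36) - 1172)² = (-577*(-67) - 1172)² = (38659 - 1172)² = 37487² = 1405275169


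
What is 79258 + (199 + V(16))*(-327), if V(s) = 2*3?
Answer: 12223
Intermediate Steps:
V(s) = 6
79258 + (199 + V(16))*(-327) = 79258 + (199 + 6)*(-327) = 79258 + 205*(-327) = 79258 - 67035 = 12223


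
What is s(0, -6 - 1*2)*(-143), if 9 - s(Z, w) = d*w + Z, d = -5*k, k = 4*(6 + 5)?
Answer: 250393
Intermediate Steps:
k = 44 (k = 4*11 = 44)
d = -220 (d = -5*44 = -220)
s(Z, w) = 9 - Z + 220*w (s(Z, w) = 9 - (-220*w + Z) = 9 - (Z - 220*w) = 9 + (-Z + 220*w) = 9 - Z + 220*w)
s(0, -6 - 1*2)*(-143) = (9 - 1*0 + 220*(-6 - 1*2))*(-143) = (9 + 0 + 220*(-6 - 2))*(-143) = (9 + 0 + 220*(-8))*(-143) = (9 + 0 - 1760)*(-143) = -1751*(-143) = 250393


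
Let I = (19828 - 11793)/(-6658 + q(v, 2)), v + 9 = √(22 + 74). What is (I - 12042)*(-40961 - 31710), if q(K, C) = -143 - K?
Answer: 1682230998506279/1922132 - 583911485*√6/11532792 ≈ 8.7519e+8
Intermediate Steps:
v = -9 + 4*√6 (v = -9 + √(22 + 74) = -9 + √96 = -9 + 4*√6 ≈ 0.79796)
I = 8035/(-6792 - 4*√6) (I = (19828 - 11793)/(-6658 + (-143 - (-9 + 4*√6))) = 8035/(-6658 + (-143 + (9 - 4*√6))) = 8035/(-6658 + (-134 - 4*√6)) = 8035/(-6792 - 4*√6) ≈ -1.1813)
(I - 12042)*(-40961 - 31710) = ((-2273905/1922132 + 8035*√6/11532792) - 12042)*(-40961 - 31710) = (-23148587449/1922132 + 8035*√6/11532792)*(-72671) = 1682230998506279/1922132 - 583911485*√6/11532792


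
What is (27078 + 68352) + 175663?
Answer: 271093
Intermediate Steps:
(27078 + 68352) + 175663 = 95430 + 175663 = 271093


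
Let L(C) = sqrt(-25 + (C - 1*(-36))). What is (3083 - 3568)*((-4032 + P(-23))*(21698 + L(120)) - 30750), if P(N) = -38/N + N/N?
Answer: 975611159000/23 + 44947375*sqrt(131)/23 ≈ 4.2440e+10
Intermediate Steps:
P(N) = 1 - 38/N (P(N) = -38/N + 1 = 1 - 38/N)
L(C) = sqrt(11 + C) (L(C) = sqrt(-25 + (C + 36)) = sqrt(-25 + (36 + C)) = sqrt(11 + C))
(3083 - 3568)*((-4032 + P(-23))*(21698 + L(120)) - 30750) = (3083 - 3568)*((-4032 + (-38 - 23)/(-23))*(21698 + sqrt(11 + 120)) - 30750) = -485*((-4032 - 1/23*(-61))*(21698 + sqrt(131)) - 30750) = -485*((-4032 + 61/23)*(21698 + sqrt(131)) - 30750) = -485*(-92675*(21698 + sqrt(131))/23 - 30750) = -485*((-2010862150/23 - 92675*sqrt(131)/23) - 30750) = -485*(-2011569400/23 - 92675*sqrt(131)/23) = 975611159000/23 + 44947375*sqrt(131)/23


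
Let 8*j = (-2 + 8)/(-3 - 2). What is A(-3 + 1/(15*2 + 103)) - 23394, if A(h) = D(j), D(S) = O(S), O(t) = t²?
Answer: -9357591/400 ≈ -23394.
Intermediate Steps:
j = -3/20 (j = ((-2 + 8)/(-3 - 2))/8 = (6/(-5))/8 = (6*(-⅕))/8 = (⅛)*(-6/5) = -3/20 ≈ -0.15000)
D(S) = S²
A(h) = 9/400 (A(h) = (-3/20)² = 9/400)
A(-3 + 1/(15*2 + 103)) - 23394 = 9/400 - 23394 = -9357591/400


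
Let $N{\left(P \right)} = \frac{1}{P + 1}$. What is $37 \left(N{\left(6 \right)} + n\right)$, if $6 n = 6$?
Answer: $\frac{296}{7} \approx 42.286$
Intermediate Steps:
$N{\left(P \right)} = \frac{1}{1 + P}$
$n = 1$ ($n = \frac{1}{6} \cdot 6 = 1$)
$37 \left(N{\left(6 \right)} + n\right) = 37 \left(\frac{1}{1 + 6} + 1\right) = 37 \left(\frac{1}{7} + 1\right) = 37 \cdot \frac{8}{7} = \frac{296}{7}$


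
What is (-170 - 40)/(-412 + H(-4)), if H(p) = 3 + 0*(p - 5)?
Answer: 210/409 ≈ 0.51345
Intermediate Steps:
H(p) = 3 (H(p) = 3 + 0*(-5 + p) = 3 + 0 = 3)
(-170 - 40)/(-412 + H(-4)) = (-170 - 40)/(-412 + 3) = -210/(-409) = -210*(-1/409) = 210/409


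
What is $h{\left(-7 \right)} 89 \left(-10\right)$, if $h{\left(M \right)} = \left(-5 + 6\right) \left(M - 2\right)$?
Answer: $8010$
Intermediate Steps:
$h{\left(M \right)} = -2 + M$ ($h{\left(M \right)} = 1 \left(-2 + M\right) = -2 + M$)
$h{\left(-7 \right)} 89 \left(-10\right) = \left(-2 - 7\right) 89 \left(-10\right) = \left(-9\right) 89 \left(-10\right) = \left(-801\right) \left(-10\right) = 8010$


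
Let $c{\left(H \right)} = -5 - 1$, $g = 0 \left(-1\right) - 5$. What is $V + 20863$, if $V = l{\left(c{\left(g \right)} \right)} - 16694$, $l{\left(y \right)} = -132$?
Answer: $4037$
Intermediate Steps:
$g = -5$ ($g = 0 - 5 = -5$)
$c{\left(H \right)} = -6$
$V = -16826$ ($V = -132 - 16694 = -16826$)
$V + 20863 = -16826 + 20863 = 4037$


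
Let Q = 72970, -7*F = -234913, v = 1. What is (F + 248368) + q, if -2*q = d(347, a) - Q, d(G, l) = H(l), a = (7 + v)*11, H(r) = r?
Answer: 318368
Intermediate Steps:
F = 33559 (F = -⅐*(-234913) = 33559)
a = 88 (a = (7 + 1)*11 = 8*11 = 88)
d(G, l) = l
q = 36441 (q = -(88 - 1*72970)/2 = -(88 - 72970)/2 = -½*(-72882) = 36441)
(F + 248368) + q = (33559 + 248368) + 36441 = 281927 + 36441 = 318368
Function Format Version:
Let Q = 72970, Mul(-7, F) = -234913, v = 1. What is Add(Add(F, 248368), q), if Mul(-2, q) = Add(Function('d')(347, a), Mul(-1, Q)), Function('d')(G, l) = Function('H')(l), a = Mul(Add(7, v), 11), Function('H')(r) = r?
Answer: 318368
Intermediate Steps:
F = 33559 (F = Mul(Rational(-1, 7), -234913) = 33559)
a = 88 (a = Mul(Add(7, 1), 11) = Mul(8, 11) = 88)
Function('d')(G, l) = l
q = 36441 (q = Mul(Rational(-1, 2), Add(88, Mul(-1, 72970))) = Mul(Rational(-1, 2), Add(88, -72970)) = Mul(Rational(-1, 2), -72882) = 36441)
Add(Add(F, 248368), q) = Add(Add(33559, 248368), 36441) = Add(281927, 36441) = 318368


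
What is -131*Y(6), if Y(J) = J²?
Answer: -4716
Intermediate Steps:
-131*Y(6) = -131*6² = -131*36 = -4716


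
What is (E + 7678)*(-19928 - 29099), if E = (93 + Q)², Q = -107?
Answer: -386038598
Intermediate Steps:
E = 196 (E = (93 - 107)² = (-14)² = 196)
(E + 7678)*(-19928 - 29099) = (196 + 7678)*(-19928 - 29099) = 7874*(-49027) = -386038598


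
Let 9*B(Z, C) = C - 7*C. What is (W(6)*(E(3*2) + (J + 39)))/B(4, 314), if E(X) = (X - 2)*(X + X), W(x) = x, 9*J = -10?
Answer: -773/314 ≈ -2.4618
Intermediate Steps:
J = -10/9 (J = (⅑)*(-10) = -10/9 ≈ -1.1111)
E(X) = 2*X*(-2 + X) (E(X) = (-2 + X)*(2*X) = 2*X*(-2 + X))
B(Z, C) = -2*C/3 (B(Z, C) = (C - 7*C)/9 = (-6*C)/9 = -2*C/3)
(W(6)*(E(3*2) + (J + 39)))/B(4, 314) = (6*(2*(3*2)*(-2 + 3*2) + (-10/9 + 39)))/((-⅔*314)) = (6*(2*6*(-2 + 6) + 341/9))/(-628/3) = (6*(2*6*4 + 341/9))*(-3/628) = (6*(48 + 341/9))*(-3/628) = (6*(773/9))*(-3/628) = (1546/3)*(-3/628) = -773/314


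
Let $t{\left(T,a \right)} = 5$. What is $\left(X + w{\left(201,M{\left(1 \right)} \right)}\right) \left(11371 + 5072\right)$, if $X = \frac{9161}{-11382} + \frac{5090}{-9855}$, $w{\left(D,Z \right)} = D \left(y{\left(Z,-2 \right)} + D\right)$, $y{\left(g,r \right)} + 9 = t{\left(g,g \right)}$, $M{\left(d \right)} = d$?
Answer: $\frac{25760304620583}{39566} \approx 6.5107 \cdot 10^{8}$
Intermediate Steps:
$y{\left(g,r \right)} = -4$ ($y{\left(g,r \right)} = -9 + 5 = -4$)
$w{\left(D,Z \right)} = D \left(-4 + D\right)$
$X = - \frac{9881069}{7477974}$ ($X = 9161 \left(- \frac{1}{11382}\right) + 5090 \left(- \frac{1}{9855}\right) = - \frac{9161}{11382} - \frac{1018}{1971} = - \frac{9881069}{7477974} \approx -1.3214$)
$\left(X + w{\left(201,M{\left(1 \right)} \right)}\right) \left(11371 + 5072\right) = \left(- \frac{9881069}{7477974} + 201 \left(-4 + 201\right)\right) \left(11371 + 5072\right) = \left(- \frac{9881069}{7477974} + 201 \cdot 197\right) 16443 = \left(- \frac{9881069}{7477974} + 39597\right) 16443 = \frac{296095455409}{7477974} \cdot 16443 = \frac{25760304620583}{39566}$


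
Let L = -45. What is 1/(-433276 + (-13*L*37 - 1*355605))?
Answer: -1/767236 ≈ -1.3034e-6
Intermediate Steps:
1/(-433276 + (-13*L*37 - 1*355605)) = 1/(-433276 + (-13*(-45)*37 - 1*355605)) = 1/(-433276 + (585*37 - 355605)) = 1/(-433276 + (21645 - 355605)) = 1/(-433276 - 333960) = 1/(-767236) = -1/767236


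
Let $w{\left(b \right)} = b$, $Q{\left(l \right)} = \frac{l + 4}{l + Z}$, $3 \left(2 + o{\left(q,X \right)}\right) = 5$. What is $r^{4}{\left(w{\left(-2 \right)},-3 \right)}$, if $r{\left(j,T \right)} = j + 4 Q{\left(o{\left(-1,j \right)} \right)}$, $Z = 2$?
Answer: $\frac{1336336}{625} \approx 2138.1$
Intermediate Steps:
$o{\left(q,X \right)} = - \frac{1}{3}$ ($o{\left(q,X \right)} = -2 + \frac{1}{3} \cdot 5 = -2 + \frac{5}{3} = - \frac{1}{3}$)
$Q{\left(l \right)} = \frac{4 + l}{2 + l}$ ($Q{\left(l \right)} = \frac{l + 4}{l + 2} = \frac{4 + l}{2 + l}$)
$r{\left(j,T \right)} = \frac{44}{5} + j$ ($r{\left(j,T \right)} = j + 4 \frac{4 - \frac{1}{3}}{2 - \frac{1}{3}} = j + 4 \frac{1}{\frac{5}{3}} \cdot \frac{11}{3} = j + 4 \cdot \frac{3}{5} \cdot \frac{11}{3} = j + 4 \cdot \frac{11}{5} = j + \frac{44}{5} = \frac{44}{5} + j$)
$r^{4}{\left(w{\left(-2 \right)},-3 \right)} = \left(\frac{44}{5} - 2\right)^{4} = \left(\frac{34}{5}\right)^{4} = \frac{1336336}{625}$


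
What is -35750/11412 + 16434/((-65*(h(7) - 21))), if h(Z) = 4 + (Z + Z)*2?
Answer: -9686639/370890 ≈ -26.117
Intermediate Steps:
h(Z) = 4 + 4*Z (h(Z) = 4 + (2*Z)*2 = 4 + 4*Z)
-35750/11412 + 16434/((-65*(h(7) - 21))) = -35750/11412 + 16434/((-65*((4 + 4*7) - 21))) = -35750*1/11412 + 16434/((-65*((4 + 28) - 21))) = -17875/5706 + 16434/((-65*(32 - 21))) = -17875/5706 + 16434/((-65*11)) = -17875/5706 + 16434/(-715) = -17875/5706 + 16434*(-1/715) = -17875/5706 - 1494/65 = -9686639/370890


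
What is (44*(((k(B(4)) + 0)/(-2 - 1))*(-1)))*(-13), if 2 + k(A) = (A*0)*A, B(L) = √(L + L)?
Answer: 1144/3 ≈ 381.33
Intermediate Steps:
B(L) = √2*√L (B(L) = √(2*L) = √2*√L)
k(A) = -2 (k(A) = -2 + (A*0)*A = -2 + 0*A = -2 + 0 = -2)
(44*(((k(B(4)) + 0)/(-2 - 1))*(-1)))*(-13) = (44*(((-2 + 0)/(-2 - 1))*(-1)))*(-13) = (44*(-2/(-3)*(-1)))*(-13) = (44*(-2*(-⅓)*(-1)))*(-13) = (44*((⅔)*(-1)))*(-13) = (44*(-⅔))*(-13) = -88/3*(-13) = 1144/3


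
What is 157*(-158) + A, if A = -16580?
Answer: -41386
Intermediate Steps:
157*(-158) + A = 157*(-158) - 16580 = -24806 - 16580 = -41386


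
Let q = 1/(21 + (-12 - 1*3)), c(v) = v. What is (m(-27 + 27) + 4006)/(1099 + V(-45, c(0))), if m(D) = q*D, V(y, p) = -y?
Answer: 2003/572 ≈ 3.5017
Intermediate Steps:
q = ⅙ (q = 1/(21 + (-12 - 3)) = 1/(21 - 15) = 1/6 = ⅙ ≈ 0.16667)
m(D) = D/6
(m(-27 + 27) + 4006)/(1099 + V(-45, c(0))) = ((-27 + 27)/6 + 4006)/(1099 - 1*(-45)) = ((⅙)*0 + 4006)/(1099 + 45) = (0 + 4006)/1144 = 4006*(1/1144) = 2003/572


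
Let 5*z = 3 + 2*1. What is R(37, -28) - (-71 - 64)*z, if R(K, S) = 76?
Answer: 211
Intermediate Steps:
z = 1 (z = (3 + 2*1)/5 = (3 + 2)/5 = (⅕)*5 = 1)
R(37, -28) - (-71 - 64)*z = 76 - (-71 - 64) = 76 - (-135) = 76 - 1*(-135) = 76 + 135 = 211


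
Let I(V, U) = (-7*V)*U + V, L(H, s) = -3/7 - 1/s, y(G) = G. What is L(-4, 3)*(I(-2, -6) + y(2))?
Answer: 64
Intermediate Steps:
L(H, s) = -3/7 - 1/s (L(H, s) = -3*1/7 - 1/s = -3/7 - 1/s)
I(V, U) = V - 7*U*V (I(V, U) = -7*U*V + V = V - 7*U*V)
L(-4, 3)*(I(-2, -6) + y(2)) = (-3/7 - 1/3)*(-2*(1 - 7*(-6)) + 2) = (-3/7 - 1*1/3)*(-2*(1 + 42) + 2) = (-3/7 - 1/3)*(-2*43 + 2) = -16*(-86 + 2)/21 = -16/21*(-84) = 64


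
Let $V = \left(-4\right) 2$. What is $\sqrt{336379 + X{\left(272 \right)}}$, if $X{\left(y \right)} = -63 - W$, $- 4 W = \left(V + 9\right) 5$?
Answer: $\frac{\sqrt{1345269}}{2} \approx 579.93$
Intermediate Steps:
$V = -8$
$W = - \frac{5}{4}$ ($W = - \frac{\left(-8 + 9\right) 5}{4} = - \frac{1 \cdot 5}{4} = \left(- \frac{1}{4}\right) 5 = - \frac{5}{4} \approx -1.25$)
$X{\left(y \right)} = - \frac{247}{4}$ ($X{\left(y \right)} = -63 - - \frac{5}{4} = -63 + \frac{5}{4} = - \frac{247}{4}$)
$\sqrt{336379 + X{\left(272 \right)}} = \sqrt{336379 - \frac{247}{4}} = \sqrt{\frac{1345269}{4}} = \frac{\sqrt{1345269}}{2}$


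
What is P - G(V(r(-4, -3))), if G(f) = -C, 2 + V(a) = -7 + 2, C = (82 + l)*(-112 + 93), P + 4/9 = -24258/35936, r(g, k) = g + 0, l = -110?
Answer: 85849751/161712 ≈ 530.88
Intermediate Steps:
r(g, k) = g
P = -181033/161712 (P = -4/9 - 24258/35936 = -4/9 - 24258*1/35936 = -4/9 - 12129/17968 = -181033/161712 ≈ -1.1195)
C = 532 (C = (82 - 110)*(-112 + 93) = -28*(-19) = 532)
V(a) = -7 (V(a) = -2 + (-7 + 2) = -2 - 5 = -7)
G(f) = -532 (G(f) = -1*532 = -532)
P - G(V(r(-4, -3))) = -181033/161712 - 1*(-532) = -181033/161712 + 532 = 85849751/161712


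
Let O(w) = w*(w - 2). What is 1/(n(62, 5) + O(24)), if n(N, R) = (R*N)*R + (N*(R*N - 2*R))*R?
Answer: 1/95078 ≈ 1.0518e-5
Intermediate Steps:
O(w) = w*(-2 + w)
n(N, R) = N*R² + N*R*(-2*R + N*R) (n(N, R) = (N*R)*R + (N*(N*R - 2*R))*R = N*R² + (N*(-2*R + N*R))*R = N*R² + N*R*(-2*R + N*R))
1/(n(62, 5) + O(24)) = 1/(62*5²*(-1 + 62) + 24*(-2 + 24)) = 1/(62*25*61 + 24*22) = 1/(94550 + 528) = 1/95078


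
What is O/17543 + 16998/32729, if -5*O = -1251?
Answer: 1531923549/2870824235 ≈ 0.53362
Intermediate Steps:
O = 1251/5 (O = -⅕*(-1251) = 1251/5 ≈ 250.20)
O/17543 + 16998/32729 = (1251/5)/17543 + 16998/32729 = (1251/5)*(1/17543) + 16998*(1/32729) = 1251/87715 + 16998/32729 = 1531923549/2870824235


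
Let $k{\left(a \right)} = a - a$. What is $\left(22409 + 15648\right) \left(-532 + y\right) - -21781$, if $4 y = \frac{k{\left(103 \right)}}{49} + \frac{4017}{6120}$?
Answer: $- \frac{164981312557}{8160} \approx -2.0218 \cdot 10^{7}$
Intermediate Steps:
$k{\left(a \right)} = 0$
$y = \frac{1339}{8160}$ ($y = \frac{\frac{0}{49} + \frac{4017}{6120}}{4} = \frac{0 \cdot \frac{1}{49} + 4017 \cdot \frac{1}{6120}}{4} = \frac{0 + \frac{1339}{2040}}{4} = \frac{1}{4} \cdot \frac{1339}{2040} = \frac{1339}{8160} \approx 0.16409$)
$\left(22409 + 15648\right) \left(-532 + y\right) - -21781 = \left(22409 + 15648\right) \left(-532 + \frac{1339}{8160}\right) - -21781 = 38057 \left(- \frac{4339781}{8160}\right) + 21781 = - \frac{165159045517}{8160} + 21781 = - \frac{164981312557}{8160}$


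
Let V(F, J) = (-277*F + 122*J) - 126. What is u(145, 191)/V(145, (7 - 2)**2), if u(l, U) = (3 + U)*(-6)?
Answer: 1164/37241 ≈ 0.031256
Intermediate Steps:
V(F, J) = -126 - 277*F + 122*J
u(l, U) = -18 - 6*U
u(145, 191)/V(145, (7 - 2)**2) = (-18 - 6*191)/(-126 - 277*145 + 122*(7 - 2)**2) = (-18 - 1146)/(-126 - 40165 + 122*5**2) = -1164/(-126 - 40165 + 122*25) = -1164/(-126 - 40165 + 3050) = -1164/(-37241) = -1164*(-1/37241) = 1164/37241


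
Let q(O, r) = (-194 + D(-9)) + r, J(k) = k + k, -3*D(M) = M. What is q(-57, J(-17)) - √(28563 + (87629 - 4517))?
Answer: -225 - 5*√4467 ≈ -559.18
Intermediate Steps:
D(M) = -M/3
J(k) = 2*k
q(O, r) = -191 + r (q(O, r) = (-194 - ⅓*(-9)) + r = (-194 + 3) + r = -191 + r)
q(-57, J(-17)) - √(28563 + (87629 - 4517)) = (-191 + 2*(-17)) - √(28563 + (87629 - 4517)) = (-191 - 34) - √(28563 + 83112) = -225 - √111675 = -225 - 5*√4467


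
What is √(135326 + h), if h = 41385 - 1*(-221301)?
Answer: 2*√99503 ≈ 630.88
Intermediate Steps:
h = 262686 (h = 41385 + 221301 = 262686)
√(135326 + h) = √(135326 + 262686) = √398012 = 2*√99503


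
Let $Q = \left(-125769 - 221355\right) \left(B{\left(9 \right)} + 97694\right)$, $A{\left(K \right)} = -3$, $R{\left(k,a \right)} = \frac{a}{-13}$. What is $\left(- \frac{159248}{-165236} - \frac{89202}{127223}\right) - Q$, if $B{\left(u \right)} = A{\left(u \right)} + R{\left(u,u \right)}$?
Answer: $\frac{2316806620364768822386}{68320913791} \approx 3.3911 \cdot 10^{10}$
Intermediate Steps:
$R{\left(k,a \right)} = - \frac{a}{13}$ ($R{\left(k,a \right)} = a \left(- \frac{1}{13}\right) = - \frac{a}{13}$)
$B{\left(u \right)} = -3 - \frac{u}{13}$
$Q = - \frac{440838454776}{13}$ ($Q = \left(-125769 - 221355\right) \left(\left(-3 - \frac{9}{13}\right) + 97694\right) = - 347124 \left(\left(-3 - \frac{9}{13}\right) + 97694\right) = - 347124 \left(- \frac{48}{13} + 97694\right) = \left(-347124\right) \frac{1269974}{13} = - \frac{440838454776}{13} \approx -3.3911 \cdot 10^{10}$)
$\left(- \frac{159248}{-165236} - \frac{89202}{127223}\right) - Q = \left(- \frac{159248}{-165236} - \frac{89202}{127223}\right) - - \frac{440838454776}{13} = \left(\left(-159248\right) \left(- \frac{1}{165236}\right) - \frac{89202}{127223}\right) + \frac{440838454776}{13} = \left(\frac{39812}{41309} - \frac{89202}{127223}\right) + \frac{440838454776}{13} = \frac{1380156658}{5255454907} + \frac{440838454776}{13} = \frac{2316806620364768822386}{68320913791}$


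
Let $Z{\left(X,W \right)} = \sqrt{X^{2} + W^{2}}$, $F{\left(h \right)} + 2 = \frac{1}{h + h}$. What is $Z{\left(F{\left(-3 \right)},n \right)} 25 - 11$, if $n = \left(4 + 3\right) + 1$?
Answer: $-11 + \frac{25 \sqrt{2473}}{6} \approx 196.21$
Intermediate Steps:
$F{\left(h \right)} = -2 + \frac{1}{2 h}$ ($F{\left(h \right)} = -2 + \frac{1}{h + h} = -2 + \frac{1}{2 h}$)
$n = 8$ ($n = 7 + 1 = 8$)
$Z{\left(X,W \right)} = \sqrt{W^{2} + X^{2}}$
$Z{\left(F{\left(-3 \right)},n \right)} 25 - 11 = \sqrt{8^{2} + \left(-2 + \frac{1}{2 \left(-3\right)}\right)^{2}} \cdot 25 - 11 = \sqrt{64 + \left(-2 + \frac{1}{2} \left(- \frac{1}{3}\right)\right)^{2}} \cdot 25 - 11 = \sqrt{64 + \left(-2 - \frac{1}{6}\right)^{2}} \cdot 25 - 11 = \sqrt{64 + \left(- \frac{13}{6}\right)^{2}} \cdot 25 - 11 = \sqrt{64 + \frac{169}{36}} \cdot 25 - 11 = \sqrt{\frac{2473}{36}} \cdot 25 - 11 = \frac{\sqrt{2473}}{6} \cdot 25 - 11 = \frac{25 \sqrt{2473}}{6} - 11 = -11 + \frac{25 \sqrt{2473}}{6}$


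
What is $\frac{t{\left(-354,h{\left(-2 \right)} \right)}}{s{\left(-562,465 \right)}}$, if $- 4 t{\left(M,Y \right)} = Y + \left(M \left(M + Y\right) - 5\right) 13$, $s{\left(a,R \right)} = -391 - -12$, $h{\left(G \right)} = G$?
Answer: $\frac{1638245}{1516} \approx 1080.6$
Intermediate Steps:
$s{\left(a,R \right)} = -379$ ($s{\left(a,R \right)} = -391 + 12 = -379$)
$t{\left(M,Y \right)} = \frac{65}{4} - \frac{Y}{4} - \frac{13 M \left(M + Y\right)}{4}$ ($t{\left(M,Y \right)} = - \frac{Y + \left(M \left(M + Y\right) - 5\right) 13}{4} = - \frac{Y + \left(-5 + M \left(M + Y\right)\right) 13}{4} = - \frac{Y + \left(-65 + 13 M \left(M + Y\right)\right)}{4} = - \frac{-65 + Y + 13 M \left(M + Y\right)}{4} = \frac{65}{4} - \frac{Y}{4} - \frac{13 M \left(M + Y\right)}{4}$)
$\frac{t{\left(-354,h{\left(-2 \right)} \right)}}{s{\left(-562,465 \right)}} = \frac{\frac{65}{4} - \frac{13 \left(-354\right)^{2}}{4} - - \frac{1}{2} - \left(- \frac{2301}{2}\right) \left(-2\right)}{-379} = \left(\frac{65}{4} - 407277 + \frac{1}{2} - 2301\right) \left(- \frac{1}{379}\right) = \left(- \frac{1638245}{4}\right) \left(- \frac{1}{379}\right) = \frac{1638245}{1516}$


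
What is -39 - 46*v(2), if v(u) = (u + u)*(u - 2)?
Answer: -39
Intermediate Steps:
v(u) = 2*u*(-2 + u) (v(u) = (2*u)*(-2 + u) = 2*u*(-2 + u))
-39 - 46*v(2) = -39 - 92*2*(-2 + 2) = -39 - 92*2*0 = -39 - 46*0 = -39 + 0 = -39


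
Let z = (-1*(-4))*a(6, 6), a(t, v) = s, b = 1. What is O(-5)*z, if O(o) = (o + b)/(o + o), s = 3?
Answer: 24/5 ≈ 4.8000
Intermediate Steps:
a(t, v) = 3
O(o) = (1 + o)/(2*o) (O(o) = (o + 1)/(o + o) = (1 + o)/((2*o)) = (1 + o)*(1/(2*o)) = (1 + o)/(2*o))
z = 12 (z = -1*(-4)*3 = 4*3 = 12)
O(-5)*z = ((1/2)*(1 - 5)/(-5))*12 = ((1/2)*(-1/5)*(-4))*12 = (2/5)*12 = 24/5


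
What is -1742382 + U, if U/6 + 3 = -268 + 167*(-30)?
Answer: -1774068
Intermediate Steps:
U = -31686 (U = -18 + 6*(-268 + 167*(-30)) = -18 + 6*(-268 - 5010) = -18 + 6*(-5278) = -18 - 31668 = -31686)
-1742382 + U = -1742382 - 31686 = -1774068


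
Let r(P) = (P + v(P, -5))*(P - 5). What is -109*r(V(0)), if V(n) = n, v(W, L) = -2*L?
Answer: 5450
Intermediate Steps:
r(P) = (-5 + P)*(10 + P) (r(P) = (P - 2*(-5))*(P - 5) = (P + 10)*(-5 + P) = (10 + P)*(-5 + P) = (-5 + P)*(10 + P))
-109*r(V(0)) = -109*(-50 + 0**2 + 5*0) = -109*(-50 + 0 + 0) = -109*(-50) = 5450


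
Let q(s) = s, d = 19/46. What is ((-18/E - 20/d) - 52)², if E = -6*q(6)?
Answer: 14417209/1444 ≈ 9984.2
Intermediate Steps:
d = 19/46 (d = 19*(1/46) = 19/46 ≈ 0.41304)
E = -36 (E = -6*6 = -36)
((-18/E - 20/d) - 52)² = ((-18/(-36) - 20/19/46) - 52)² = ((-18*(-1/36) - 20*46/19) - 52)² = ((½ - 920/19) - 52)² = (-1821/38 - 52)² = (-3797/38)² = 14417209/1444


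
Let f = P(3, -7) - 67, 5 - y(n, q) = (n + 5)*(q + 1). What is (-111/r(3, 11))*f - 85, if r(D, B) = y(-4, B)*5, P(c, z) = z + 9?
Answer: -2038/7 ≈ -291.14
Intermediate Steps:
P(c, z) = 9 + z
y(n, q) = 5 - (1 + q)*(5 + n) (y(n, q) = 5 - (n + 5)*(q + 1) = 5 - (5 + n)*(1 + q) = 5 - (1 + q)*(5 + n))
f = -65 (f = (9 - 7) - 67 = 2 - 67 = -65)
r(D, B) = 20 - 5*B (r(D, B) = (-1*(-4) - 5*B - 1*(-4)*B)*5 = (4 - 5*B + 4*B)*5 = (4 - B)*5 = 20 - 5*B)
(-111/r(3, 11))*f - 85 = -111/(20 - 5*11)*(-65) - 85 = -111/(20 - 55)*(-65) - 85 = -111/(-35)*(-65) - 85 = -111*(-1/35)*(-65) - 85 = (111/35)*(-65) - 85 = -1443/7 - 85 = -2038/7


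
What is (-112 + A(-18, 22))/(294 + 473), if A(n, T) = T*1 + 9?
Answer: -81/767 ≈ -0.10561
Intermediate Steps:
A(n, T) = 9 + T (A(n, T) = T + 9 = 9 + T)
(-112 + A(-18, 22))/(294 + 473) = (-112 + (9 + 22))/(294 + 473) = (-112 + 31)/767 = -81*1/767 = -81/767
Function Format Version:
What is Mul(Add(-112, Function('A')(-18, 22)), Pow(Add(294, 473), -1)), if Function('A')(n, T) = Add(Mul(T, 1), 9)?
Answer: Rational(-81, 767) ≈ -0.10561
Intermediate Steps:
Function('A')(n, T) = Add(9, T) (Function('A')(n, T) = Add(T, 9) = Add(9, T))
Mul(Add(-112, Function('A')(-18, 22)), Pow(Add(294, 473), -1)) = Mul(Add(-112, Add(9, 22)), Pow(Add(294, 473), -1)) = Mul(Add(-112, 31), Pow(767, -1)) = Mul(-81, Rational(1, 767)) = Rational(-81, 767)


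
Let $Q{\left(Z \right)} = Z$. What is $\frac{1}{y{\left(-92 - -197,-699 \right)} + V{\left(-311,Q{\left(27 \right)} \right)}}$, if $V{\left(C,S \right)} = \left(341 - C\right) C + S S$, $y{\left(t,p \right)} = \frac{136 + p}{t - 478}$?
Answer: $- \frac{373}{75361476} \approx -4.9495 \cdot 10^{-6}$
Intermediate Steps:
$y{\left(t,p \right)} = \frac{136 + p}{-478 + t}$
$V{\left(C,S \right)} = S^{2} + C \left(341 - C\right)$ ($V{\left(C,S \right)} = C \left(341 - C\right) + S^{2} = S^{2} + C \left(341 - C\right)$)
$\frac{1}{y{\left(-92 - -197,-699 \right)} + V{\left(-311,Q{\left(27 \right)} \right)}} = \frac{1}{\frac{136 - 699}{-478 - -105} + \left(27^{2} - \left(-311\right)^{2} + 341 \left(-311\right)\right)} = \frac{1}{\frac{1}{-478 + \left(-92 + 197\right)} \left(-563\right) - 202043} = \frac{1}{\frac{1}{-478 + 105} \left(-563\right) - 202043} = \frac{1}{\frac{1}{-373} \left(-563\right) - 202043} = \frac{1}{\left(- \frac{1}{373}\right) \left(-563\right) - 202043} = \frac{1}{\frac{563}{373} - 202043} = \frac{1}{- \frac{75361476}{373}} = - \frac{373}{75361476}$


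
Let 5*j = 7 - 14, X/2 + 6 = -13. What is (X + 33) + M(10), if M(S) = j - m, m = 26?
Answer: -162/5 ≈ -32.400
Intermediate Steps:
X = -38 (X = -12 + 2*(-13) = -12 - 26 = -38)
j = -7/5 (j = (7 - 14)/5 = (⅕)*(-7) = -7/5 ≈ -1.4000)
M(S) = -137/5 (M(S) = -7/5 - 1*26 = -7/5 - 26 = -137/5)
(X + 33) + M(10) = (-38 + 33) - 137/5 = -5 - 137/5 = -162/5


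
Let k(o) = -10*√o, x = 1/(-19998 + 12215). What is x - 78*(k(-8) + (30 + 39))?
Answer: -41888107/7783 + 1560*I*√2 ≈ -5382.0 + 2206.2*I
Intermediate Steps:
x = -1/7783 (x = 1/(-7783) = -1/7783 ≈ -0.00012849)
x - 78*(k(-8) + (30 + 39)) = -1/7783 - 78*(-20*I*√2 + (30 + 39)) = -1/7783 - 78*(-20*I*√2 + 69) = -1/7783 - 78*(69 - 20*I*√2) = -1/7783 - (5382 - 1560*I*√2) = -1/7783 + (-5382 + 1560*I*√2) = -41888107/7783 + 1560*I*√2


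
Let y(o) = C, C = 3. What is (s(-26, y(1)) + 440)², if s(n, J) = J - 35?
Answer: 166464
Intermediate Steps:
y(o) = 3
s(n, J) = -35 + J
(s(-26, y(1)) + 440)² = ((-35 + 3) + 440)² = (-32 + 440)² = 408² = 166464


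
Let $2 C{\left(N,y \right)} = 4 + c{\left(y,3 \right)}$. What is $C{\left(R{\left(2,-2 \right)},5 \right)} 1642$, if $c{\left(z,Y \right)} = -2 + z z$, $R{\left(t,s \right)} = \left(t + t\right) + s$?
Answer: $22167$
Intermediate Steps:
$R{\left(t,s \right)} = s + 2 t$ ($R{\left(t,s \right)} = 2 t + s = s + 2 t$)
$c{\left(z,Y \right)} = -2 + z^{2}$
$C{\left(N,y \right)} = 1 + \frac{y^{2}}{2}$ ($C{\left(N,y \right)} = \frac{4 + \left(-2 + y^{2}\right)}{2} = \frac{2 + y^{2}}{2} = 1 + \frac{y^{2}}{2}$)
$C{\left(R{\left(2,-2 \right)},5 \right)} 1642 = \left(1 + \frac{5^{2}}{2}\right) 1642 = \left(1 + \frac{1}{2} \cdot 25\right) 1642 = \left(1 + \frac{25}{2}\right) 1642 = \frac{27}{2} \cdot 1642 = 22167$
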